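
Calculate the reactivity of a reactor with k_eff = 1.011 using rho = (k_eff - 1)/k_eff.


rho = (k_eff - 1) / k_eff
rho = (1.011 - 1) / 1.011
rho = 0.010880

0.010880


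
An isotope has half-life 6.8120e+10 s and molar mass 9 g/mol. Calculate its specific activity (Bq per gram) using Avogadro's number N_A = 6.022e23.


lambda = ln(2) / t_half = ln(2) / 6.8120e+10 = 1.017538e-11 /s
SA = lambda * N_A / M
SA = 1.017538e-11 * 6.022e23 / 9
SA = 6.8085e+11 Bq/g

6.8085e+11


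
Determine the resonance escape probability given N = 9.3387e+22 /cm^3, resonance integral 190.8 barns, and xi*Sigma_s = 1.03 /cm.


p = exp(-N * I * 1e-24 / (xi*Sigma_s))
p = exp(-9.3387e+22 * 190.8 * 1e-24 / 1.03)
p = 3.0692e-08

3.0692e-08


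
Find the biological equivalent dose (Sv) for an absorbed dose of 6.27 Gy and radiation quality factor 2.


H = D * Q
H = 6.27 * 2
H = 12.540 Sv

12.540


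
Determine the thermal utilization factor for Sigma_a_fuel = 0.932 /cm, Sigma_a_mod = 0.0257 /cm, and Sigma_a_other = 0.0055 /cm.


f = Sigma_a_fuel / (Sigma_a_fuel + Sigma_a_mod + Sigma_a_other)
f = 0.932 / (0.932 + 0.0257 + 0.0055)
f = 0.96761

0.96761


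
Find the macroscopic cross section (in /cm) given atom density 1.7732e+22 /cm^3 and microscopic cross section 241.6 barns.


Sigma = N * sigma_barns * 1e-24
Sigma = 1.7732e+22 * 241.6 * 1e-24
Sigma = 4.2841 /cm

4.2841


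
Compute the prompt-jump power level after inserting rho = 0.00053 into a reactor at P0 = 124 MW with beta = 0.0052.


P1/P0 = beta / (beta - rho)
P1/P0 = 0.0052 / (0.0052 - 0.00053) = 1.113490
P1 = 124 * 1.113490 = 138.07 MW

138.07


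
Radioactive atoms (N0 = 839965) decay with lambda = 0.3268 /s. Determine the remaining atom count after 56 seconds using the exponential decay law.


N = N0 * exp(-lambda * t)
N = 839965 * exp(-0.3268 * 56)
N = 0.0094694

0.0094694


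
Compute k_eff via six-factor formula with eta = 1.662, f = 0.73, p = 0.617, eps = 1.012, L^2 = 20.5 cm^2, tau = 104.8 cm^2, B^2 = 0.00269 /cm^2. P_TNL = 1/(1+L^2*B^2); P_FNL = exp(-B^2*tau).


k_inf = eta*f*p*eps = 1.662*0.73*0.617*1.012 = 0.7575644
P_TNL = 1/(1 + L^2*B^2) = 1/(1 + 20.5*0.00269) = 0.9477370
P_FNL = exp(-B^2*tau) = exp(-0.00269*104.8) = 0.7543401
k_eff = k_inf * P_TNL * P_FNL = 0.7575644 * 0.9477370 * 0.7543401
k_eff = 0.54159

0.54159


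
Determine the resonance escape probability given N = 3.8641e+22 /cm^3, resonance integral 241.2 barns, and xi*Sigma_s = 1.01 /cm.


p = exp(-N * I * 1e-24 / (xi*Sigma_s))
p = exp(-3.8641e+22 * 241.2 * 1e-24 / 1.01)
p = 9.8256e-05

9.8256e-05


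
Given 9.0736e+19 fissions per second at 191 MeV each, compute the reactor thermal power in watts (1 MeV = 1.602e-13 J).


P = fission_rate * E_MeV * 1.602e-13
P = 9.0736e+19 * 191 * 1.602e-13
P = 2.7764e+09 W

2.7764e+09


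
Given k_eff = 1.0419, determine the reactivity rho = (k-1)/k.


rho = (k_eff - 1) / k_eff
rho = (1.0419 - 1) / 1.0419
rho = 0.040215

0.040215


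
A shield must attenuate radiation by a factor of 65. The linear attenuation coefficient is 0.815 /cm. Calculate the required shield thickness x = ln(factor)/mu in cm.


x = ln(factor) / mu
x = ln(65) / 0.815
x = 5.1219 cm

5.1219


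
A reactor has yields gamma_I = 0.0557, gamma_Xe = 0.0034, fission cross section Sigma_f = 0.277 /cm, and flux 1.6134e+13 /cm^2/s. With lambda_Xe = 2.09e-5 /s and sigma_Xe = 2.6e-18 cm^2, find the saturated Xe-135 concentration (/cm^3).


Xe_eq = (gamma_I + gamma_Xe) * Sigma_f * phi / (lambda_Xe + sigma_Xe * phi)
Numerator = (0.0557 + 0.0034) * 0.277 * 1.6134e+13 = 2.641249e+11
Denominator = 2.09e-5 + 2.6e-18 * 1.6134e+13 = 6.284840e-05
Xe_eq = 2.641249e+11 / 6.284840e-05 = 4.2026e+15 /cm^3

4.2026e+15


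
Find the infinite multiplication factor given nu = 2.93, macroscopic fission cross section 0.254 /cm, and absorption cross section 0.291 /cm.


k_inf = nu * Sigma_f / Sigma_a
k_inf = 2.93 * 0.254 / 0.291
k_inf = 2.5575

2.5575


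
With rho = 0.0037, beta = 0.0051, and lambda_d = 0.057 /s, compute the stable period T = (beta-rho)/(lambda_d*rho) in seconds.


T = (beta - rho) / (lambda_d * rho)
T = (0.0051 - 0.0037) / (0.057 * 0.0037)
T = 6.6382 s

6.6382


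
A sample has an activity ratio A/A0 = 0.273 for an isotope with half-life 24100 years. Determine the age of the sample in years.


lambda = ln(2) / t_half = ln(2) / 24100 = 2.876129e-05 /yr
t = -ln(A/A0) / lambda
t = -ln(0.273) / 2.876129e-05
t = 45140 yr

45140


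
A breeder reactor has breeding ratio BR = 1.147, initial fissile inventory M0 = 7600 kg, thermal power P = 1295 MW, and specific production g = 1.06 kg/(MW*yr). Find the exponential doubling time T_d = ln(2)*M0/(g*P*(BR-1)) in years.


Breeding gain G = BR - 1 = 1.147 - 1 = 0.147
Fissile production rate = g * P * G = 1.06 * 1295 * 0.147 = 201.7869 kg/yr
T_d = ln(2) * M0 / (g * P * G)
T_d = ln(2) * 7600 / 201.7869 = 26.106 yr

26.106


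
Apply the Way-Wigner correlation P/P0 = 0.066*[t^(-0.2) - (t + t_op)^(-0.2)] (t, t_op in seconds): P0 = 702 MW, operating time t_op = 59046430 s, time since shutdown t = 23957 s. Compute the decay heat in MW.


P/P0 = 0.066 * [t^(-0.2) - (t + t_op)^(-0.2)]
P/P0 = 0.066 * [23957^(-0.2) - (23957 + 59046430)^(-0.2)]
P/P0 = 0.066 * [0.1330802 - 0.02790783] = 0.006941376
P = 702 * 0.006941376 = 4.8728 MW

4.8728


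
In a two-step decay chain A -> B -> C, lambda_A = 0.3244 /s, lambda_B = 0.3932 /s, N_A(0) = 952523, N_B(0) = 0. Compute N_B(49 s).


N_B(t) = lambda_A * N_A0 / (lambda_B - lambda_A) * [exp(-lambda_A*t) - exp(-lambda_B*t)]
exp(-0.3244*49) = 1.249190e-07; exp(-0.3932*49) = 4.290768e-09
N_B = 0.3244 * 952523 / (0.3932 - 0.3244) * (1.249190e-07 - 4.290768e-09)
N_B = 0.54177

0.54177


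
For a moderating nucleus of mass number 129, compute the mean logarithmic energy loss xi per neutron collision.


xi = 1 + (A-1)^2/(2A) * ln((A-1)/(A+1))
xi = 1 + (129-1)^2/(2*129) * ln((129-1)/(129 +1))
xi = 0.015424

0.015424


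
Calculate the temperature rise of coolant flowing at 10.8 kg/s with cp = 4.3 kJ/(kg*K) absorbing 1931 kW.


dT = Q / (m_dot * cp)
dT = 1931 / (10.8 * 4.3)
dT = 41.581 C

41.581


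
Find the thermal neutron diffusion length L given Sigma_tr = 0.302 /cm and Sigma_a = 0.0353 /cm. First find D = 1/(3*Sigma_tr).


D = 1 / (3 * Sigma_tr) = 1 / (3 * 0.302) = 1.103753 cm
L = sqrt(D / Sigma_a)
L = sqrt(1.103753 / 0.0353)
L = 5.5918 cm

5.5918


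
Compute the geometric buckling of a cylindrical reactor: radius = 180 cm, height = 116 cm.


B^2 = (2.405/R)^2 + (pi/H)^2
B^2 = (2.405/180)^2 + (pi/116)^2
B^2 = 9.1199e-04 /cm^2

9.1199e-04


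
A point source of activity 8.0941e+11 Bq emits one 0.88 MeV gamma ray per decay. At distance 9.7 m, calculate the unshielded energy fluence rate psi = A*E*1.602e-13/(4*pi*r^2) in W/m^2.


psi = A * E * 1.602e-13 / (4*pi*r^2)
psi = 8.0941e+11 * 0.88 * 1.602e-13 / (4*pi*9.7^2)
psi = 9.6507e-05 W/m^2

9.6507e-05


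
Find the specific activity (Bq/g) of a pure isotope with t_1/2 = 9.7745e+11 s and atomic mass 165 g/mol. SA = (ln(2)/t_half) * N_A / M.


lambda = ln(2) / t_half = ln(2) / 9.7745e+11 = 7.091382e-13 /s
SA = lambda * N_A / M
SA = 7.091382e-13 * 6.022e23 / 165
SA = 2.5881e+09 Bq/g

2.5881e+09


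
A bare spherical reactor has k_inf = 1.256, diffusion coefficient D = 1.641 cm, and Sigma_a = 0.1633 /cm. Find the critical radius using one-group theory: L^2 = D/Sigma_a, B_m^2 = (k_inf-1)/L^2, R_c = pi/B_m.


L^2 = D / Sigma_a = 1.641 / 0.1633 = 10.04899 cm^2
B_m^2 = (k_inf - 1) / L^2 = (1.256 - 1) / 10.04899 = 0.02547520 /cm^2
For a bare sphere: B_g = pi/R, so R_c = pi / sqrt(B_m^2)
R_c = pi / sqrt(0.02547520) = 19.683 cm

19.683


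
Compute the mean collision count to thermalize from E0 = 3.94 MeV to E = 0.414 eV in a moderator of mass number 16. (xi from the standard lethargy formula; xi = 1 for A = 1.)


xi = 1 + (A-1)^2/(2A)*ln((A-1)/(A+1)) = 0.1199467 (for A = 16)
n = ln(E0/E) / xi
n = ln(3.94e6 / 0.414) / 0.1199467
n = ln(9.516908e+06) / 0.1199467 = 133.96

133.96


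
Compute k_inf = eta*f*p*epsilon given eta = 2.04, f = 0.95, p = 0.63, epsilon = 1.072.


k_inf = eta * f * p * epsilon
k_inf = 2.04 * 0.95 * 0.63 * 1.072
k_inf = 1.3088

1.3088


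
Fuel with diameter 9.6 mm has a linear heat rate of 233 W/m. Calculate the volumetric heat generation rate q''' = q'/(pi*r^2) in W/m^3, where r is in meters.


r = D / 2 / 1000 = 9.6 / 2 / 1000 = 0.0048 m
q''' = q' / (pi * r^2)
q''' = 233 / (pi * 0.0048^2)
q''' = 3.2190e+06 W/m^3

3.2190e+06


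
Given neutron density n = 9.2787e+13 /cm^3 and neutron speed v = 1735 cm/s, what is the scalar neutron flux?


phi = n * v
phi = 9.2787e+13 * 1735
phi = 1.6099e+17 /cm^2/s

1.6099e+17


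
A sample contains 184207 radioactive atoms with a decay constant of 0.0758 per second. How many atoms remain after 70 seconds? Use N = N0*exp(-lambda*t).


N = N0 * exp(-lambda * t)
N = 184207 * exp(-0.0758 * 70)
N = 913.99

913.99


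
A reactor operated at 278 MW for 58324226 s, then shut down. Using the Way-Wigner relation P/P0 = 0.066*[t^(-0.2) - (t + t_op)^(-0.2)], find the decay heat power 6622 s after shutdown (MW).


P/P0 = 0.066 * [t^(-0.2) - (t + t_op)^(-0.2)]
P/P0 = 0.066 * [6622^(-0.2) - (6622 + 58324226)^(-0.2)]
P/P0 = 0.066 * [0.1721084 - 0.02797824] = 0.009512591
P = 278 * 0.009512591 = 2.6445 MW

2.6445


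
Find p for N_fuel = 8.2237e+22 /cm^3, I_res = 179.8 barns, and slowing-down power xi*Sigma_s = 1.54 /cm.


p = exp(-N * I * 1e-24 / (xi*Sigma_s))
p = exp(-8.2237e+22 * 179.8 * 1e-24 / 1.54)
p = 6.7631e-05

6.7631e-05


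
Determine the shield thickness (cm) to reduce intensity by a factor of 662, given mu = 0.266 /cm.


x = ln(factor) / mu
x = ln(662) / 0.266
x = 24.418 cm

24.418


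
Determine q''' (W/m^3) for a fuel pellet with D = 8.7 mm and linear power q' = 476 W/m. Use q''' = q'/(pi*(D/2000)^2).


r = D / 2 / 1000 = 8.7 / 2 / 1000 = 0.00435 m
q''' = q' / (pi * r^2)
q''' = 476 / (pi * 0.00435^2)
q''' = 8.0072e+06 W/m^3

8.0072e+06


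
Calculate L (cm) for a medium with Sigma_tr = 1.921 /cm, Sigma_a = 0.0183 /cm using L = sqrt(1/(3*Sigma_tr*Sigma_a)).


D = 1 / (3 * Sigma_tr) = 1 / (3 * 1.921) = 0.1735207 cm
L = sqrt(D / Sigma_a)
L = sqrt(0.1735207 / 0.0183)
L = 3.0793 cm

3.0793


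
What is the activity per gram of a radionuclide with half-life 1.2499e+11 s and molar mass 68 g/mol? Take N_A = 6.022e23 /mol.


lambda = ln(2) / t_half = ln(2) / 1.2499e+11 = 5.545621e-12 /s
SA = lambda * N_A / M
SA = 5.545621e-12 * 6.022e23 / 68
SA = 4.9111e+10 Bq/g

4.9111e+10


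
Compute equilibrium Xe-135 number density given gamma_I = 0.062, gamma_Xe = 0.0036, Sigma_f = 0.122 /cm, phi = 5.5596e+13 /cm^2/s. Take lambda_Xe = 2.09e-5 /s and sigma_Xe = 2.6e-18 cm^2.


Xe_eq = (gamma_I + gamma_Xe) * Sigma_f * phi / (lambda_Xe + sigma_Xe * phi)
Numerator = (0.062 + 0.0036) * 0.122 * 5.5596e+13 = 4.449459e+11
Denominator = 2.09e-5 + 2.6e-18 * 5.5596e+13 = 1.654496e-04
Xe_eq = 4.449459e+11 / 1.654496e-04 = 2.6893e+15 /cm^3

2.6893e+15


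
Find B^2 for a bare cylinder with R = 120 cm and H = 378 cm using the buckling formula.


B^2 = (2.405/R)^2 + (pi/H)^2
B^2 = (2.405/120)^2 + (pi/378)^2
B^2 = 4.7074e-04 /cm^2

4.7074e-04


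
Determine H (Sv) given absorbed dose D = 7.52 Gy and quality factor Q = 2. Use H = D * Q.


H = D * Q
H = 7.52 * 2
H = 15.040 Sv

15.040


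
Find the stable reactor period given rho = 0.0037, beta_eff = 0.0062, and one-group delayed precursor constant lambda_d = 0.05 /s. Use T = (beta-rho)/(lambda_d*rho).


T = (beta - rho) / (lambda_d * rho)
T = (0.0062 - 0.0037) / (0.05 * 0.0037)
T = 13.514 s

13.514


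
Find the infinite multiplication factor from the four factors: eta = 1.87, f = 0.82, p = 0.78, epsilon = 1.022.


k_inf = eta * f * p * epsilon
k_inf = 1.87 * 0.82 * 0.78 * 1.022
k_inf = 1.2224

1.2224


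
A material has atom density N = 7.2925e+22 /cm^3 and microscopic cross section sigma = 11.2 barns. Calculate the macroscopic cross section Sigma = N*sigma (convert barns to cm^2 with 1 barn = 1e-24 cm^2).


Sigma = N * sigma_barns * 1e-24
Sigma = 7.2925e+22 * 11.2 * 1e-24
Sigma = 0.81676 /cm

0.81676


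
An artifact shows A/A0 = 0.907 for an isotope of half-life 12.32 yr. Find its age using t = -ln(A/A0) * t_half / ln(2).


lambda = ln(2) / t_half = ln(2) / 12.32 = 0.05626195 /yr
t = -ln(A/A0) / lambda
t = -ln(0.907) / 0.05626195
t = 1.7350 yr

1.7350


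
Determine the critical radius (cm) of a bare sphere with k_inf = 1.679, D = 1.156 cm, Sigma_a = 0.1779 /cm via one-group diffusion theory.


L^2 = D / Sigma_a = 1.156 / 0.1779 = 6.498033 cm^2
B_m^2 = (k_inf - 1) / L^2 = (1.679 - 1) / 6.498033 = 0.1044932 /cm^2
For a bare sphere: B_g = pi/R, so R_c = pi / sqrt(B_m^2)
R_c = pi / sqrt(0.1044932) = 9.7186 cm

9.7186


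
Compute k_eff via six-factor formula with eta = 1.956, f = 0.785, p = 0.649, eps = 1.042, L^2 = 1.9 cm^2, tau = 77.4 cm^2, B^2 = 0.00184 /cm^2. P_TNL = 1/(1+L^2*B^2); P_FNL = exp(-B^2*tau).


k_inf = eta*f*p*eps = 1.956*0.785*0.649*1.042 = 1.038367
P_TNL = 1/(1 + L^2*B^2) = 1/(1 + 1.9*0.00184) = 0.9965162
P_FNL = exp(-B^2*tau) = exp(-0.00184*77.4) = 0.8672604
k_eff = k_inf * P_TNL * P_FNL = 1.038367 * 0.9965162 * 0.8672604
k_eff = 0.89740

0.89740


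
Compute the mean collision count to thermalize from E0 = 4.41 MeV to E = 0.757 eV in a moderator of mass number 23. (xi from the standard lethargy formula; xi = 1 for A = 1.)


xi = 1 + (A-1)^2/(2A)*ln((A-1)/(A+1)) = 0.08448899 (for A = 23)
n = ln(E0/E) / xi
n = ln(4.41e6 / 0.757) / 0.08448899
n = ln(5.825627e+06) / 0.08448899 = 184.38

184.38


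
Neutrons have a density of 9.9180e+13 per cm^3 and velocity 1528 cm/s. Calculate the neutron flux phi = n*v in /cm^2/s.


phi = n * v
phi = 9.9180e+13 * 1528
phi = 1.5155e+17 /cm^2/s

1.5155e+17


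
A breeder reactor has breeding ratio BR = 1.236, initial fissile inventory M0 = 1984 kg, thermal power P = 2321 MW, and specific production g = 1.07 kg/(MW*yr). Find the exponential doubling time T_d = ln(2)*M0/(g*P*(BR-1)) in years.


Breeding gain G = BR - 1 = 1.236 - 1 = 0.236
Fissile production rate = g * P * G = 1.07 * 2321 * 0.236 = 586.09892 kg/yr
T_d = ln(2) * M0 / (g * P * G)
T_d = ln(2) * 1984 / 586.09892 = 2.3464 yr

2.3464


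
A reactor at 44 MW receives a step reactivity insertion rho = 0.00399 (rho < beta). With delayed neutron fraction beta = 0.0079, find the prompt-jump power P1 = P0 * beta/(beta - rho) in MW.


P1/P0 = beta / (beta - rho)
P1/P0 = 0.0079 / (0.0079 - 0.00399) = 2.020460
P1 = 44 * 2.020460 = 88.900 MW

88.900


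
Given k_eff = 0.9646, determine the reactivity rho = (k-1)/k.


rho = (k_eff - 1) / k_eff
rho = (0.9646 - 1) / 0.9646
rho = -0.036699

-0.036699


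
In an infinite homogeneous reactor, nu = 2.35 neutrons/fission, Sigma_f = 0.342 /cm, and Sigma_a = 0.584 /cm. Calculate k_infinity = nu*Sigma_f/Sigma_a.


k_inf = nu * Sigma_f / Sigma_a
k_inf = 2.35 * 0.342 / 0.584
k_inf = 1.3762

1.3762


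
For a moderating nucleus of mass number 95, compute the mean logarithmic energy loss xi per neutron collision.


xi = 1 + (A-1)^2/(2A) * ln((A-1)/(A+1))
xi = 1 + (95-1)^2/(2*95) * ln((95-1)/(95 +1))
xi = 0.020906

0.020906


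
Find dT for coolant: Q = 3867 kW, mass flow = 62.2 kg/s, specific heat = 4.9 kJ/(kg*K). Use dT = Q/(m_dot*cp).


dT = Q / (m_dot * cp)
dT = 3867 / (62.2 * 4.9)
dT = 12.688 C

12.688


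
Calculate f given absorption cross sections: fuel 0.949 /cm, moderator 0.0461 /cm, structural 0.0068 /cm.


f = Sigma_a_fuel / (Sigma_a_fuel + Sigma_a_mod + Sigma_a_other)
f = 0.949 / (0.949 + 0.0461 + 0.0068)
f = 0.94720

0.94720


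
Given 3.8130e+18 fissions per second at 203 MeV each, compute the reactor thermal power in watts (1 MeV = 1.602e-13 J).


P = fission_rate * E_MeV * 1.602e-13
P = 3.8130e+18 * 203 * 1.602e-13
P = 1.2400e+08 W

1.2400e+08


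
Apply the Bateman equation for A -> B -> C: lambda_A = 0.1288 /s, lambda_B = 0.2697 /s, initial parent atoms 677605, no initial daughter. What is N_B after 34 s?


N_B(t) = lambda_A * N_A0 / (lambda_B - lambda_A) * [exp(-lambda_A*t) - exp(-lambda_B*t)]
exp(-0.1288*34) = 0.01253538; exp(-0.2697*34) = 1.041373e-04
N_B = 0.1288 * 677605 / (0.2697 - 0.1288) * (0.01253538 - 1.041373e-04)
N_B = 7700.1

7700.1


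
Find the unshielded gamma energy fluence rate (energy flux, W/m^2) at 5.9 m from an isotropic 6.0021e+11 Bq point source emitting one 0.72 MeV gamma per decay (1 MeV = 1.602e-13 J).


psi = A * E * 1.602e-13 / (4*pi*r^2)
psi = 6.0021e+11 * 0.72 * 1.602e-13 / (4*pi*5.9^2)
psi = 1.5826e-04 W/m^2

1.5826e-04


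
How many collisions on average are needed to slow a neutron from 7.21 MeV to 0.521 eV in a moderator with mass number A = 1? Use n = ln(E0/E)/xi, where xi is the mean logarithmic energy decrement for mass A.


xi = 1 + (A-1)^2/(2A)*ln((A-1)/(A+1)) = 1 (for A = 1)
n = ln(E0/E) / xi
n = ln(7.21e6 / 0.521) / 1
n = ln(1.383877e+07) / 1 = 16.443

16.443


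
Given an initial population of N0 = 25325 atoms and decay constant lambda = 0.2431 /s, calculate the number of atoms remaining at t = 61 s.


N = N0 * exp(-lambda * t)
N = 25325 * exp(-0.2431 * 61)
N = 0.0091908

0.0091908


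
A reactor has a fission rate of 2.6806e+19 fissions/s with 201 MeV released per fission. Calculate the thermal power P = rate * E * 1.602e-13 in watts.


P = fission_rate * E_MeV * 1.602e-13
P = 2.6806e+19 * 201 * 1.602e-13
P = 8.6316e+08 W

8.6316e+08


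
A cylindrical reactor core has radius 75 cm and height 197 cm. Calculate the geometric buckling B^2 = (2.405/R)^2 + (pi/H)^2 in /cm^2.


B^2 = (2.405/R)^2 + (pi/H)^2
B^2 = (2.405/75)^2 + (pi/197)^2
B^2 = 0.0012826 /cm^2

0.0012826


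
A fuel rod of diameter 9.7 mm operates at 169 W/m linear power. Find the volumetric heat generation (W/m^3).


r = D / 2 / 1000 = 9.7 / 2 / 1000 = 0.00485 m
q''' = q' / (pi * r^2)
q''' = 169 / (pi * 0.00485^2)
q''' = 2.2869e+06 W/m^3

2.2869e+06


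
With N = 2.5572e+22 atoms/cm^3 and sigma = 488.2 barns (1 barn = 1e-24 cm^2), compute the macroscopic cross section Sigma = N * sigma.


Sigma = N * sigma_barns * 1e-24
Sigma = 2.5572e+22 * 488.2 * 1e-24
Sigma = 12.484 /cm

12.484


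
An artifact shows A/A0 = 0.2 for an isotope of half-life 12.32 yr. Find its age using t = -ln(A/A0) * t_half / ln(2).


lambda = ln(2) / t_half = ln(2) / 12.32 = 0.05626195 /yr
t = -ln(A/A0) / lambda
t = -ln(0.2) / 0.05626195
t = 28.606 yr

28.606


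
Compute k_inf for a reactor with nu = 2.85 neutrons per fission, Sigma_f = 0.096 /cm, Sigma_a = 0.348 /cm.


k_inf = nu * Sigma_f / Sigma_a
k_inf = 2.85 * 0.096 / 0.348
k_inf = 0.78621

0.78621


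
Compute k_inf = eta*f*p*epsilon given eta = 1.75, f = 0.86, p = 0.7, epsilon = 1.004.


k_inf = eta * f * p * epsilon
k_inf = 1.75 * 0.86 * 0.7 * 1.004
k_inf = 1.0577

1.0577


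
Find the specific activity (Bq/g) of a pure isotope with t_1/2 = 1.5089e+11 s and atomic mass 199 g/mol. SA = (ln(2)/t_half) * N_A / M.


lambda = ln(2) / t_half = ln(2) / 1.5089e+11 = 4.593725e-12 /s
SA = lambda * N_A / M
SA = 4.593725e-12 * 6.022e23 / 199
SA = 1.3901e+10 Bq/g

1.3901e+10


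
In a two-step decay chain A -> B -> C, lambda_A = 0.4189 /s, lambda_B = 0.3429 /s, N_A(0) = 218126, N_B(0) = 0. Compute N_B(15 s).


N_B(t) = lambda_A * N_A0 / (lambda_B - lambda_A) * [exp(-lambda_A*t) - exp(-lambda_B*t)]
exp(-0.4189*15) = 0.001866855; exp(-0.3429*15) = 0.005837224
N_B = 0.4189 * 218126 / (0.3429 - 0.4189) * (0.001866855 - 0.005837224)
N_B = 4773.5

4773.5


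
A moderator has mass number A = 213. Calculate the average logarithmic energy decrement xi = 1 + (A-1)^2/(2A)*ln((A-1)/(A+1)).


xi = 1 + (A-1)^2/(2A) * ln((A-1)/(A+1))
xi = 1 + (213-1)^2/(2*213) * ln((213-1)/(213 +1))
xi = 0.0093604

0.0093604


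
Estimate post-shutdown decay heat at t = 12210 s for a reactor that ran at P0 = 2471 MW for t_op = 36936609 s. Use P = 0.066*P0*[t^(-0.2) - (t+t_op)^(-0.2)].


P/P0 = 0.066 * [t^(-0.2) - (t + t_op)^(-0.2)]
P/P0 = 0.066 * [12210^(-0.2) - (12210 + 36936609)^(-0.2)]
P/P0 = 0.066 * [0.1522849 - 0.03065349] = 0.008027673
P = 2471 * 0.008027673 = 19.836 MW

19.836


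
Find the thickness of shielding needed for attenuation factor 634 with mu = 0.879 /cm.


x = ln(factor) / mu
x = ln(634) / 0.879
x = 7.3402 cm

7.3402


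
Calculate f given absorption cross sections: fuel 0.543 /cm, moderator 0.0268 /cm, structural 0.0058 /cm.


f = Sigma_a_fuel / (Sigma_a_fuel + Sigma_a_mod + Sigma_a_other)
f = 0.543 / (0.543 + 0.0268 + 0.0058)
f = 0.94336

0.94336


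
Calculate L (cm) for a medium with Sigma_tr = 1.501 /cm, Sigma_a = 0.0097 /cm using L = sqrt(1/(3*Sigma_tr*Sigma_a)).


D = 1 / (3 * Sigma_tr) = 1 / (3 * 1.501) = 0.2220742 cm
L = sqrt(D / Sigma_a)
L = sqrt(0.2220742 / 0.0097)
L = 4.7848 cm

4.7848


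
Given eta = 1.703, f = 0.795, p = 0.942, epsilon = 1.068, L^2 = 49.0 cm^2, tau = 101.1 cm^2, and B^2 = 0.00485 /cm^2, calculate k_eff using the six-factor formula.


k_inf = eta*f*p*eps = 1.703*0.795*0.942*1.068 = 1.362084
P_TNL = 1/(1 + L^2*B^2) = 1/(1 + 49.0*0.00485) = 0.8079829
P_FNL = exp(-B^2*tau) = exp(-0.00485*101.1) = 0.6124212
k_eff = k_inf * P_TNL * P_FNL = 1.362084 * 0.8079829 * 0.6124212
k_eff = 0.67399

0.67399


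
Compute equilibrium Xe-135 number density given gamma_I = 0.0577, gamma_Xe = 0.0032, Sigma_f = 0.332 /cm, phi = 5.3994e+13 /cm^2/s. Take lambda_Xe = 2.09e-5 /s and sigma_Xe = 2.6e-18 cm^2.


Xe_eq = (gamma_I + gamma_Xe) * Sigma_f * phi / (lambda_Xe + sigma_Xe * phi)
Numerator = (0.0577 + 0.0032) * 0.332 * 5.3994e+13 = 1.091694e+12
Denominator = 2.09e-5 + 2.6e-18 * 5.3994e+13 = 1.612844e-04
Xe_eq = 1.091694e+12 / 1.612844e-04 = 6.7688e+15 /cm^3

6.7688e+15


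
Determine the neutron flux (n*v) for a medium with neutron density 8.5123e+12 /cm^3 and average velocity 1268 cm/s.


phi = n * v
phi = 8.5123e+12 * 1268
phi = 1.0794e+16 /cm^2/s

1.0794e+16


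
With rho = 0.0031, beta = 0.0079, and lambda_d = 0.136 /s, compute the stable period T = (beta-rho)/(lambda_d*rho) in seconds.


T = (beta - rho) / (lambda_d * rho)
T = (0.0079 - 0.0031) / (0.136 * 0.0031)
T = 11.385 s

11.385


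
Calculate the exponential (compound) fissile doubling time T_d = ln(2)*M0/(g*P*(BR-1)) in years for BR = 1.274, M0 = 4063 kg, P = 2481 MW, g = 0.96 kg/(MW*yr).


Breeding gain G = BR - 1 = 1.274 - 1 = 0.274
Fissile production rate = g * P * G = 0.96 * 2481 * 0.274 = 652.60224 kg/yr
T_d = ln(2) * M0 / (g * P * G)
T_d = ln(2) * 4063 / 652.60224 = 4.3154 yr

4.3154


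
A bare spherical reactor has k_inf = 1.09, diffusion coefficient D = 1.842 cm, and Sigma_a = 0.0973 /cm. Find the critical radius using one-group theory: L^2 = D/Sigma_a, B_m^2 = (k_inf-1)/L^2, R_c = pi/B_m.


L^2 = D / Sigma_a = 1.842 / 0.0973 = 18.93114 cm^2
B_m^2 = (k_inf - 1) / L^2 = (1.09 - 1) / 18.93114 = 0.004754072 /cm^2
For a bare sphere: B_g = pi/R, so R_c = pi / sqrt(B_m^2)
R_c = pi / sqrt(0.004754072) = 45.563 cm

45.563


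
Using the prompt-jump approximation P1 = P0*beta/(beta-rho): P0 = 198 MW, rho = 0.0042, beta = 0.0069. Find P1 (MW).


P1/P0 = beta / (beta - rho)
P1/P0 = 0.0069 / (0.0069 - 0.0042) = 2.555556
P1 = 198 * 2.555556 = 506.00 MW

506.00


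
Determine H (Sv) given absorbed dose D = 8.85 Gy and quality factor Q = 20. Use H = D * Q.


H = D * Q
H = 8.85 * 20
H = 177.00 Sv

177.00


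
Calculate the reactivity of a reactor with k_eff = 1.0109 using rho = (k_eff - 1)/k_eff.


rho = (k_eff - 1) / k_eff
rho = (1.0109 - 1) / 1.0109
rho = 0.010782

0.010782


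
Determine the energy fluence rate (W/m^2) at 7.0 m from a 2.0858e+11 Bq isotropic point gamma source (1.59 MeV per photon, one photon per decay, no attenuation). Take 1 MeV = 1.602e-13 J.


psi = A * E * 1.602e-13 / (4*pi*r^2)
psi = 2.0858e+11 * 1.59 * 1.602e-13 / (4*pi*7.0^2)
psi = 8.6283e-05 W/m^2

8.6283e-05


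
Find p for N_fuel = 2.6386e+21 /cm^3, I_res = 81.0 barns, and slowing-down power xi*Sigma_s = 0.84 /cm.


p = exp(-N * I * 1e-24 / (xi*Sigma_s))
p = exp(-2.6386e+21 * 81.0 * 1e-24 / 0.84)
p = 0.77535

0.77535


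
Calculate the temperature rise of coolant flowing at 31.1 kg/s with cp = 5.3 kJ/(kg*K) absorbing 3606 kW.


dT = Q / (m_dot * cp)
dT = 3606 / (31.1 * 5.3)
dT = 21.877 C

21.877


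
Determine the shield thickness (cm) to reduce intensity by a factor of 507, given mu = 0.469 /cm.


x = ln(factor) / mu
x = ln(507) / 0.469
x = 13.280 cm

13.280


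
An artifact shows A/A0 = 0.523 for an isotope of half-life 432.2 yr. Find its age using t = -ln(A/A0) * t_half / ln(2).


lambda = ln(2) / t_half = ln(2) / 432.2 = 0.001603765 /yr
t = -ln(A/A0) / lambda
t = -ln(0.523) / 0.001603765
t = 404.16 yr

404.16


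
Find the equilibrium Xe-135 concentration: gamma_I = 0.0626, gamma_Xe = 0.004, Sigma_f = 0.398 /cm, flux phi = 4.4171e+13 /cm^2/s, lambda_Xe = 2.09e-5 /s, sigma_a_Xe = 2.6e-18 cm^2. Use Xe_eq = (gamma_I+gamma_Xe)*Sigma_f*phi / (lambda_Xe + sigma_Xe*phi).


Xe_eq = (gamma_I + gamma_Xe) * Sigma_f * phi / (lambda_Xe + sigma_Xe * phi)
Numerator = (0.0626 + 0.004) * 0.398 * 4.4171e+13 = 1.170832e+12
Denominator = 2.09e-5 + 2.6e-18 * 4.4171e+13 = 1.357446e-04
Xe_eq = 1.170832e+12 / 1.357446e-04 = 8.6253e+15 /cm^3

8.6253e+15


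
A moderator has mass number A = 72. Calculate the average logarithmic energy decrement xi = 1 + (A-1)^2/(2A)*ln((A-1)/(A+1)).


xi = 1 + (A-1)^2/(2A) * ln((A-1)/(A+1))
xi = 1 + (72-1)^2/(2*72) * ln((72-1)/(72 +1))
xi = 0.027522

0.027522


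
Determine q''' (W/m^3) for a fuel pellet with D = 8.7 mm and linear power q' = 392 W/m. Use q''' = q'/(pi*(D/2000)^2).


r = D / 2 / 1000 = 8.7 / 2 / 1000 = 0.00435 m
q''' = q' / (pi * r^2)
q''' = 392 / (pi * 0.00435^2)
q''' = 6.5941e+06 W/m^3

6.5941e+06


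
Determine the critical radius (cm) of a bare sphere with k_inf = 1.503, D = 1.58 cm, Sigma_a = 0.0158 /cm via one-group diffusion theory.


L^2 = D / Sigma_a = 1.58 / 0.0158 = 100.0000 cm^2
B_m^2 = (k_inf - 1) / L^2 = (1.503 - 1) / 100.0000 = 0.005030000 /cm^2
For a bare sphere: B_g = pi/R, so R_c = pi / sqrt(B_m^2)
R_c = pi / sqrt(0.005030000) = 44.296 cm

44.296


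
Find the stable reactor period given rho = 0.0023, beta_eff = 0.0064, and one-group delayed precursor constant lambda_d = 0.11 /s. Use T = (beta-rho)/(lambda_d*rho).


T = (beta - rho) / (lambda_d * rho)
T = (0.0064 - 0.0023) / (0.11 * 0.0023)
T = 16.206 s

16.206


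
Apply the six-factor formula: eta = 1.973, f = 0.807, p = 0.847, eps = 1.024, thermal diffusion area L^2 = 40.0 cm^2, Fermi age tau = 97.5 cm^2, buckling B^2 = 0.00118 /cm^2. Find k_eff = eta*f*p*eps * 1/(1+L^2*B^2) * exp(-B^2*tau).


k_inf = eta*f*p*eps = 1.973*0.807*0.847*1.024 = 1.380969
P_TNL = 1/(1 + L^2*B^2) = 1/(1 + 40.0*0.00118) = 0.9549274
P_FNL = exp(-B^2*tau) = exp(-0.00118*97.5) = 0.8913216
k_eff = k_inf * P_TNL * P_FNL = 1.380969 * 0.9549274 * 0.8913216
k_eff = 1.1754

1.1754


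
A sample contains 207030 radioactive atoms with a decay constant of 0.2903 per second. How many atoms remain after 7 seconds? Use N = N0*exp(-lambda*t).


N = N0 * exp(-lambda * t)
N = 207030 * exp(-0.2903 * 7)
N = 27133

27133


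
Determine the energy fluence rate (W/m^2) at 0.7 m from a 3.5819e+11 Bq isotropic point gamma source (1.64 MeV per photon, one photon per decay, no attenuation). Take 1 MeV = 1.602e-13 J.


psi = A * E * 1.602e-13 / (4*pi*r^2)
psi = 3.5819e+11 * 1.64 * 1.602e-13 / (4*pi*0.7^2)
psi = 0.015283 W/m^2

0.015283


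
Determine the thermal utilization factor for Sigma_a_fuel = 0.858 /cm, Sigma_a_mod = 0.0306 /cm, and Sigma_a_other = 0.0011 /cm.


f = Sigma_a_fuel / (Sigma_a_fuel + Sigma_a_mod + Sigma_a_other)
f = 0.858 / (0.858 + 0.0306 + 0.0011)
f = 0.96437

0.96437


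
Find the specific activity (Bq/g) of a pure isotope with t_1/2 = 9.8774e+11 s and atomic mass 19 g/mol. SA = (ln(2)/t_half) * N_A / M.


lambda = ln(2) / t_half = ln(2) / 9.8774e+11 = 7.017506e-13 /s
SA = lambda * N_A / M
SA = 7.017506e-13 * 6.022e23 / 19
SA = 2.2242e+10 Bq/g

2.2242e+10


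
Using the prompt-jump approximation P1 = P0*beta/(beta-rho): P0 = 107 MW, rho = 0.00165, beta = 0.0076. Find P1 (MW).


P1/P0 = beta / (beta - rho)
P1/P0 = 0.0076 / (0.0076 - 0.00165) = 1.277311
P1 = 107 * 1.277311 = 136.67 MW

136.67


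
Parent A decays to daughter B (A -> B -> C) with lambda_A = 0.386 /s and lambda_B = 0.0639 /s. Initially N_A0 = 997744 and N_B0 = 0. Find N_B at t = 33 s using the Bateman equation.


N_B(t) = lambda_A * N_A0 / (lambda_B - lambda_A) * [exp(-lambda_A*t) - exp(-lambda_B*t)]
exp(-0.386*33) = 2.937358e-06; exp(-0.0639*33) = 0.1213957
N_B = 0.386 * 997744 / (0.0639 - 0.386) * (2.937358e-06 - 0.1213957)
N_B = 145147

145147


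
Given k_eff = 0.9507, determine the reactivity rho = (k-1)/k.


rho = (k_eff - 1) / k_eff
rho = (0.9507 - 1) / 0.9507
rho = -0.051857

-0.051857


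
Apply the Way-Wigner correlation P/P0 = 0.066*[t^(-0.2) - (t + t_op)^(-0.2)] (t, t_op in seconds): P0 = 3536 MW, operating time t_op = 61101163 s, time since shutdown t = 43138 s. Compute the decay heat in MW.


P/P0 = 0.066 * [t^(-0.2) - (t + t_op)^(-0.2)]
P/P0 = 0.066 * [43138^(-0.2) - (43138 + 61101163)^(-0.2)]
P/P0 = 0.066 * [0.1183118 - 0.02771589] = 0.005979330
P = 3536 * 0.005979330 = 21.143 MW

21.143


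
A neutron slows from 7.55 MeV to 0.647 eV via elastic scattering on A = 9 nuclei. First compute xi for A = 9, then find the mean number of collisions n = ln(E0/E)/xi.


xi = 1 + (A-1)^2/(2A)*ln((A-1)/(A+1)) = 0.2066007 (for A = 9)
n = ln(E0/E) / xi
n = ln(7.55e6 / 0.647) / 0.2066007
n = ln(1.166924e+07) / 0.2066007 = 78.763

78.763


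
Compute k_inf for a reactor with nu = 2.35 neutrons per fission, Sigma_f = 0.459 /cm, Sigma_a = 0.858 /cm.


k_inf = nu * Sigma_f / Sigma_a
k_inf = 2.35 * 0.459 / 0.858
k_inf = 1.2572

1.2572


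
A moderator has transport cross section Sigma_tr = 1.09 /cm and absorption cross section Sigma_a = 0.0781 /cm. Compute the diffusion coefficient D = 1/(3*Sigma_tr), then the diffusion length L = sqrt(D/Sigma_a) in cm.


D = 1 / (3 * Sigma_tr) = 1 / (3 * 1.09) = 0.3058104 cm
L = sqrt(D / Sigma_a)
L = sqrt(0.3058104 / 0.0781)
L = 1.9788 cm

1.9788


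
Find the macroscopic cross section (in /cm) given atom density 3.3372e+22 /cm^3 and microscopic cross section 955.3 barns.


Sigma = N * sigma_barns * 1e-24
Sigma = 3.3372e+22 * 955.3 * 1e-24
Sigma = 31.880 /cm

31.880


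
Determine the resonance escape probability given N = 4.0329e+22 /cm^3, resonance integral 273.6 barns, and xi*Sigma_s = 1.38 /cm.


p = exp(-N * I * 1e-24 / (xi*Sigma_s))
p = exp(-4.0329e+22 * 273.6 * 1e-24 / 1.38)
p = 3.3692e-04

3.3692e-04


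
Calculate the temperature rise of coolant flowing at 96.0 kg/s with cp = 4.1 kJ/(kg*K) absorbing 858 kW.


dT = Q / (m_dot * cp)
dT = 858 / (96.0 * 4.1)
dT = 2.1799 C

2.1799


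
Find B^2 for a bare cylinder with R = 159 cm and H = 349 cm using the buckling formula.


B^2 = (2.405/R)^2 + (pi/H)^2
B^2 = (2.405/159)^2 + (pi/349)^2
B^2 = 3.0982e-04 /cm^2

3.0982e-04


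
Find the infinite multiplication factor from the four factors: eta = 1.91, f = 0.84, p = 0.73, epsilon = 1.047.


k_inf = eta * f * p * epsilon
k_inf = 1.91 * 0.84 * 0.73 * 1.047
k_inf = 1.2263

1.2263


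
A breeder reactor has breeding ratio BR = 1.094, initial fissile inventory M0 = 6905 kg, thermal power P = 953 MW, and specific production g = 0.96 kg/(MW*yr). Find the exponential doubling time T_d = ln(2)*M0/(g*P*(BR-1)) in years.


Breeding gain G = BR - 1 = 1.094 - 1 = 0.094
Fissile production rate = g * P * G = 0.96 * 953 * 0.094 = 85.99872 kg/yr
T_d = ln(2) * M0 / (g * P * G)
T_d = ln(2) * 6905 / 85.99872 = 55.654 yr

55.654


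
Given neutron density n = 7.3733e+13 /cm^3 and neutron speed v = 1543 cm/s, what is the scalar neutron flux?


phi = n * v
phi = 7.3733e+13 * 1543
phi = 1.1377e+17 /cm^2/s

1.1377e+17


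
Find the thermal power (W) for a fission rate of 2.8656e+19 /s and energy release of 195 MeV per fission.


P = fission_rate * E_MeV * 1.602e-13
P = 2.8656e+19 * 195 * 1.602e-13
P = 8.9518e+08 W

8.9518e+08


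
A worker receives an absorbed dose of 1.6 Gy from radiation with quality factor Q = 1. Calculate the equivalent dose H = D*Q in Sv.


H = D * Q
H = 1.6 * 1
H = 1.6000 Sv

1.6000


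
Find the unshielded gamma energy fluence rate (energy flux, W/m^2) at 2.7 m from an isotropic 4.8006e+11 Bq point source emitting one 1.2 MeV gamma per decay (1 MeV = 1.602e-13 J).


psi = A * E * 1.602e-13 / (4*pi*r^2)
psi = 4.8006e+11 * 1.2 * 1.602e-13 / (4*pi*2.7^2)
psi = 0.0010074 W/m^2

0.0010074


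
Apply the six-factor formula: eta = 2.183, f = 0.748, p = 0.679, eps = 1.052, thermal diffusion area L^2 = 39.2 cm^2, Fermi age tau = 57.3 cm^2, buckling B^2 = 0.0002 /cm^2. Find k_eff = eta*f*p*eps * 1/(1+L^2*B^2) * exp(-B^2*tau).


k_inf = eta*f*p*eps = 2.183*0.748*0.679*1.052 = 1.166382
P_TNL = 1/(1 + L^2*B^2) = 1/(1 + 39.2*0.0002) = 0.9922210
P_FNL = exp(-B^2*tau) = exp(-0.0002*57.3) = 0.9886054
k_eff = k_inf * P_TNL * P_FNL = 1.166382 * 0.9922210 * 0.9886054
k_eff = 1.1441

1.1441


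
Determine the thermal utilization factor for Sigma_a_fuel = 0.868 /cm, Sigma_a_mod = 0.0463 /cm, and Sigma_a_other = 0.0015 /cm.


f = Sigma_a_fuel / (Sigma_a_fuel + Sigma_a_mod + Sigma_a_other)
f = 0.868 / (0.868 + 0.0463 + 0.0015)
f = 0.94781

0.94781


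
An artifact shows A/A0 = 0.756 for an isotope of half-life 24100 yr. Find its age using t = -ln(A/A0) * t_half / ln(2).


lambda = ln(2) / t_half = ln(2) / 24100 = 2.876129e-05 /yr
t = -ln(A/A0) / lambda
t = -ln(0.756) / 2.876129e-05
t = 9725.4 yr

9725.4


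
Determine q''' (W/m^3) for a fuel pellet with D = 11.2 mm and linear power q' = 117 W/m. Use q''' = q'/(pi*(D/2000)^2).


r = D / 2 / 1000 = 11.2 / 2 / 1000 = 0.0056 m
q''' = q' / (pi * r^2)
q''' = 117 / (pi * 0.0056^2)
q''' = 1.1876e+06 W/m^3

1.1876e+06


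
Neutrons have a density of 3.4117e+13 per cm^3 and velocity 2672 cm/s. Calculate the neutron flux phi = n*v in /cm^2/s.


phi = n * v
phi = 3.4117e+13 * 2672
phi = 9.1161e+16 /cm^2/s

9.1161e+16


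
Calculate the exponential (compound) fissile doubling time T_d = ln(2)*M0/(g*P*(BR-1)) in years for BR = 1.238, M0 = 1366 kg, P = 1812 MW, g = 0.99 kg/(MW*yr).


Breeding gain G = BR - 1 = 1.238 - 1 = 0.238
Fissile production rate = g * P * G = 0.99 * 1812 * 0.238 = 426.94344 kg/yr
T_d = ln(2) * M0 / (g * P * G)
T_d = ln(2) * 1366 / 426.94344 = 2.2177 yr

2.2177


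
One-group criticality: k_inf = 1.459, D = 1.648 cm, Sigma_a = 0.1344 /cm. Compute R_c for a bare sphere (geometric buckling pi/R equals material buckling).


L^2 = D / Sigma_a = 1.648 / 0.1344 = 12.26190 cm^2
B_m^2 = (k_inf - 1) / L^2 = (1.459 - 1) / 12.26190 = 0.03743302 /cm^2
For a bare sphere: B_g = pi/R, so R_c = pi / sqrt(B_m^2)
R_c = pi / sqrt(0.03743302) = 16.238 cm

16.238


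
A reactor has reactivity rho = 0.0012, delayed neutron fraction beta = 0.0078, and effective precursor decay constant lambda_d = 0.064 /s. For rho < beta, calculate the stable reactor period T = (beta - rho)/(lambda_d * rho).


T = (beta - rho) / (lambda_d * rho)
T = (0.0078 - 0.0012) / (0.064 * 0.0012)
T = 85.938 s

85.938


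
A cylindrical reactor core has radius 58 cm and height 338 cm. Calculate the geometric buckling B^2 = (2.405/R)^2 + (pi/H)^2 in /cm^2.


B^2 = (2.405/R)^2 + (pi/H)^2
B^2 = (2.405/58)^2 + (pi/338)^2
B^2 = 0.0018058 /cm^2

0.0018058


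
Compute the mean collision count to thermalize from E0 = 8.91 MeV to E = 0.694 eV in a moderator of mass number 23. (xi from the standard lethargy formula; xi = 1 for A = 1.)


xi = 1 + (A-1)^2/(2A)*ln((A-1)/(A+1)) = 0.08448899 (for A = 23)
n = ln(E0/E) / xi
n = ln(8.91e6 / 0.694) / 0.08448899
n = ln(1.283862e+07) / 0.08448899 = 193.73

193.73


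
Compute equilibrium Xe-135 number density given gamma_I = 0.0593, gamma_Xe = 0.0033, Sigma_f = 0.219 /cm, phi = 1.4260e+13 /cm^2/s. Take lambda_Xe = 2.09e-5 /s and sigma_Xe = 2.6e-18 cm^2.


Xe_eq = (gamma_I + gamma_Xe) * Sigma_f * phi / (lambda_Xe + sigma_Xe * phi)
Numerator = (0.0593 + 0.0033) * 0.219 * 1.4260e+13 = 1.954960e+11
Denominator = 2.09e-5 + 2.6e-18 * 1.4260e+13 = 5.797600e-05
Xe_eq = 1.954960e+11 / 5.797600e-05 = 3.3720e+15 /cm^3

3.3720e+15


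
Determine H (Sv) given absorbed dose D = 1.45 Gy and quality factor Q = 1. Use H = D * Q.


H = D * Q
H = 1.45 * 1
H = 1.4500 Sv

1.4500


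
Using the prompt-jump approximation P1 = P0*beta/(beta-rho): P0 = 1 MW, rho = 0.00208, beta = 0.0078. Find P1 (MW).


P1/P0 = beta / (beta - rho)
P1/P0 = 0.0078 / (0.0078 - 0.00208) = 1.363636
P1 = 1 * 1.363636 = 1.3636 MW

1.3636


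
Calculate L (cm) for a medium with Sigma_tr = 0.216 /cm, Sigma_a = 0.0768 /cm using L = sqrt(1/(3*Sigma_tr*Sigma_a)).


D = 1 / (3 * Sigma_tr) = 1 / (3 * 0.216) = 1.543210 cm
L = sqrt(D / Sigma_a)
L = sqrt(1.543210 / 0.0768)
L = 4.4826 cm

4.4826


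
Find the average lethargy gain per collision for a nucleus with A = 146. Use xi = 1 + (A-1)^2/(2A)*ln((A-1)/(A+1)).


xi = 1 + (A-1)^2/(2A) * ln((A-1)/(A+1))
xi = 1 + (146-1)^2/(2*146) * ln((146-1)/(146 +1))
xi = 0.013636

0.013636


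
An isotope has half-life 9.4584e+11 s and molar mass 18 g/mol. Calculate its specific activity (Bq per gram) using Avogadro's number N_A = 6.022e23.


lambda = ln(2) / t_half = ln(2) / 9.4584e+11 = 7.328377e-13 /s
SA = lambda * N_A / M
SA = 7.328377e-13 * 6.022e23 / 18
SA = 2.4517e+10 Bq/g

2.4517e+10


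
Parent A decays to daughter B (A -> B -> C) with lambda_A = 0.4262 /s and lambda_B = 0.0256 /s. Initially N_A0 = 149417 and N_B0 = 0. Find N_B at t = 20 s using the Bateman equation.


N_B(t) = lambda_A * N_A0 / (lambda_B - lambda_A) * [exp(-lambda_A*t) - exp(-lambda_B*t)]
exp(-0.4262*20) = 1.986433e-04; exp(-0.0256*20) = 0.5992958
N_B = 0.4262 * 149417 / (0.0256 - 0.4262) * (1.986433e-04 - 0.5992958)
N_B = 95236

95236


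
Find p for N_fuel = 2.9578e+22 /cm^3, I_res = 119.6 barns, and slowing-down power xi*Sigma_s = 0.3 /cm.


p = exp(-N * I * 1e-24 / (xi*Sigma_s))
p = exp(-2.9578e+22 * 119.6 * 1e-24 / 0.3)
p = 7.5666e-06

7.5666e-06


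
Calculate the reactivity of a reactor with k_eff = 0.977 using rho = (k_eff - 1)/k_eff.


rho = (k_eff - 1) / k_eff
rho = (0.977 - 1) / 0.977
rho = -0.023541

-0.023541


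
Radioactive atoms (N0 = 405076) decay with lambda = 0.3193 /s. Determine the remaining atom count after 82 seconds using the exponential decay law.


N = N0 * exp(-lambda * t)
N = 405076 * exp(-0.3193 * 82)
N = 1.7242e-06

1.7242e-06


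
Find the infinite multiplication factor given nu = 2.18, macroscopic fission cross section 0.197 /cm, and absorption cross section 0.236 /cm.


k_inf = nu * Sigma_f / Sigma_a
k_inf = 2.18 * 0.197 / 0.236
k_inf = 1.8197

1.8197


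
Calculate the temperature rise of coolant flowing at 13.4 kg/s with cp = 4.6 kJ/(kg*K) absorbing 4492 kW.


dT = Q / (m_dot * cp)
dT = 4492 / (13.4 * 4.6)
dT = 72.875 C

72.875


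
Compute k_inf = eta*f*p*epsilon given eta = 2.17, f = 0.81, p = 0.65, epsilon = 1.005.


k_inf = eta * f * p * epsilon
k_inf = 2.17 * 0.81 * 0.65 * 1.005
k_inf = 1.1482

1.1482


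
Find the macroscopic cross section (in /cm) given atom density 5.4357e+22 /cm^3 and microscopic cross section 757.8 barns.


Sigma = N * sigma_barns * 1e-24
Sigma = 5.4357e+22 * 757.8 * 1e-24
Sigma = 41.192 /cm

41.192


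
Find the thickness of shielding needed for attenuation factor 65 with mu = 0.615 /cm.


x = ln(factor) / mu
x = ln(65) / 0.615
x = 6.7876 cm

6.7876


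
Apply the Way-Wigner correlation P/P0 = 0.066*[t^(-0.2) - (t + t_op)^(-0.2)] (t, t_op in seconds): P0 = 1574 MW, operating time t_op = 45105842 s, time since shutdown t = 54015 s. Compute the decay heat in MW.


P/P0 = 0.066 * [t^(-0.2) - (t + t_op)^(-0.2)]
P/P0 = 0.066 * [54015^(-0.2) - (54015 + 45105842)^(-0.2)]
P/P0 = 0.066 * [0.1131090 - 0.02944757] = 0.005521654
P = 1574 * 0.005521654 = 8.6911 MW

8.6911
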